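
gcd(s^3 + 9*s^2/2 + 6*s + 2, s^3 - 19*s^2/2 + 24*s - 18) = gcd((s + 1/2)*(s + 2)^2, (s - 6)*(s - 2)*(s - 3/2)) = 1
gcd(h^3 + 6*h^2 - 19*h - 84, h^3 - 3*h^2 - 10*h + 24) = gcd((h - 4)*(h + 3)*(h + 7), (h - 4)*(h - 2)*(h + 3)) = h^2 - h - 12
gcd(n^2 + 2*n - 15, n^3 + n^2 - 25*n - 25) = n + 5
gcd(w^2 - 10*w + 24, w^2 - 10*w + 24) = w^2 - 10*w + 24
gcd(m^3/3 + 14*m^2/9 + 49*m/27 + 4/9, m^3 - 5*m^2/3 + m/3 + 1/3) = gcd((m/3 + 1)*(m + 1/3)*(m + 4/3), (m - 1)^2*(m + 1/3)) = m + 1/3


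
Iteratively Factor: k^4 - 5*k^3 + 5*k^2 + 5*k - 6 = (k + 1)*(k^3 - 6*k^2 + 11*k - 6) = (k - 3)*(k + 1)*(k^2 - 3*k + 2) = (k - 3)*(k - 1)*(k + 1)*(k - 2)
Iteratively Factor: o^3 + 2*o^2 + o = (o + 1)*(o^2 + o) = o*(o + 1)*(o + 1)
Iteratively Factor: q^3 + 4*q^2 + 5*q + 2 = (q + 1)*(q^2 + 3*q + 2) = (q + 1)^2*(q + 2)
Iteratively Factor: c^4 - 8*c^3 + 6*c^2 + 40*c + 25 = (c + 1)*(c^3 - 9*c^2 + 15*c + 25) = (c - 5)*(c + 1)*(c^2 - 4*c - 5) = (c - 5)^2*(c + 1)*(c + 1)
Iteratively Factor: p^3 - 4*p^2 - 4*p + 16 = (p - 4)*(p^2 - 4) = (p - 4)*(p - 2)*(p + 2)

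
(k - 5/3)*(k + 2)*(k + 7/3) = k^3 + 8*k^2/3 - 23*k/9 - 70/9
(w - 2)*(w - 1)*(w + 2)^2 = w^4 + w^3 - 6*w^2 - 4*w + 8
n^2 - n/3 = n*(n - 1/3)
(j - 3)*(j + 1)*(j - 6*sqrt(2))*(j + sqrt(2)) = j^4 - 5*sqrt(2)*j^3 - 2*j^3 - 15*j^2 + 10*sqrt(2)*j^2 + 15*sqrt(2)*j + 24*j + 36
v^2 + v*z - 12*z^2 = (v - 3*z)*(v + 4*z)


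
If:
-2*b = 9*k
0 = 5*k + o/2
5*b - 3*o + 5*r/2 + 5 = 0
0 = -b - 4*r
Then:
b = 24/11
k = -16/33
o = 160/33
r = -6/11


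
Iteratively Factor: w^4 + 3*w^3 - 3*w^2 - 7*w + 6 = (w + 3)*(w^3 - 3*w + 2) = (w - 1)*(w + 3)*(w^2 + w - 2) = (w - 1)^2*(w + 3)*(w + 2)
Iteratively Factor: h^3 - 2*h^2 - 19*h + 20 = (h - 1)*(h^2 - h - 20) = (h - 5)*(h - 1)*(h + 4)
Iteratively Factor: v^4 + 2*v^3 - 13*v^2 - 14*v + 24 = (v - 3)*(v^3 + 5*v^2 + 2*v - 8) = (v - 3)*(v + 4)*(v^2 + v - 2) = (v - 3)*(v - 1)*(v + 4)*(v + 2)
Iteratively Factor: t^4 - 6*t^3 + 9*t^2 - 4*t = (t - 1)*(t^3 - 5*t^2 + 4*t) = (t - 4)*(t - 1)*(t^2 - t) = t*(t - 4)*(t - 1)*(t - 1)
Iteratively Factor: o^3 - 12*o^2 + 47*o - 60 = (o - 5)*(o^2 - 7*o + 12) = (o - 5)*(o - 3)*(o - 4)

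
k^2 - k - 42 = (k - 7)*(k + 6)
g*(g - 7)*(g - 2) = g^3 - 9*g^2 + 14*g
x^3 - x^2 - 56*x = x*(x - 8)*(x + 7)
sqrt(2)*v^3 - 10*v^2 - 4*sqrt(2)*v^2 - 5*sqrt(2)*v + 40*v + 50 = (v - 5)*(v - 5*sqrt(2))*(sqrt(2)*v + sqrt(2))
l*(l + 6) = l^2 + 6*l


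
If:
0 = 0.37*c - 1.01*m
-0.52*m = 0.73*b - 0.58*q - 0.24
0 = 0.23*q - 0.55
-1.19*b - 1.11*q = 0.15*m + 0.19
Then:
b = -3.38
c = 21.51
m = 7.88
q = 2.39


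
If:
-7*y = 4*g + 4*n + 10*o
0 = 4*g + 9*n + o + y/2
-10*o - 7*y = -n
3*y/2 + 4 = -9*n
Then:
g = 20/159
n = -16/159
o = 76/53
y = -328/159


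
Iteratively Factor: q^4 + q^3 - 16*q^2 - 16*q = (q - 4)*(q^3 + 5*q^2 + 4*q) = (q - 4)*(q + 1)*(q^2 + 4*q) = q*(q - 4)*(q + 1)*(q + 4)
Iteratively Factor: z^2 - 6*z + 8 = (z - 2)*(z - 4)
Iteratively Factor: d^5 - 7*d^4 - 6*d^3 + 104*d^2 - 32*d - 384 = (d + 2)*(d^4 - 9*d^3 + 12*d^2 + 80*d - 192) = (d - 4)*(d + 2)*(d^3 - 5*d^2 - 8*d + 48) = (d - 4)^2*(d + 2)*(d^2 - d - 12) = (d - 4)^3*(d + 2)*(d + 3)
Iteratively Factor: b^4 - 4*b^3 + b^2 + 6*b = (b)*(b^3 - 4*b^2 + b + 6) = b*(b - 3)*(b^2 - b - 2) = b*(b - 3)*(b + 1)*(b - 2)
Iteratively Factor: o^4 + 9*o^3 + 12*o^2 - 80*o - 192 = (o + 4)*(o^3 + 5*o^2 - 8*o - 48) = (o + 4)^2*(o^2 + o - 12) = (o + 4)^3*(o - 3)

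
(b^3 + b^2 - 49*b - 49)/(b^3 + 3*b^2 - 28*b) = (b^2 - 6*b - 7)/(b*(b - 4))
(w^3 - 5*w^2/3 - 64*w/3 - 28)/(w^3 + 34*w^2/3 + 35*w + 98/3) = (w - 6)/(w + 7)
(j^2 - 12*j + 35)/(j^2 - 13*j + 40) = (j - 7)/(j - 8)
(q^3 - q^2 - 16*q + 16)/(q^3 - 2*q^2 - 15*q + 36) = (q^2 - 5*q + 4)/(q^2 - 6*q + 9)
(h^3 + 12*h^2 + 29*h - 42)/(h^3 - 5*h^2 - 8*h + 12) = (h^2 + 13*h + 42)/(h^2 - 4*h - 12)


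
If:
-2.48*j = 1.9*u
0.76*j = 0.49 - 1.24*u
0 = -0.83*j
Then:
No Solution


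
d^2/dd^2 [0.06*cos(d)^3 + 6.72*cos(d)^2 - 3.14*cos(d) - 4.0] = 3.095*cos(d) - 13.44*cos(2*d) - 0.135*cos(3*d)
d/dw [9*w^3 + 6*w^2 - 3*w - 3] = 27*w^2 + 12*w - 3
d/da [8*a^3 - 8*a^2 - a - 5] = 24*a^2 - 16*a - 1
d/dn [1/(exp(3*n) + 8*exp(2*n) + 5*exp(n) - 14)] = (-3*exp(2*n) - 16*exp(n) - 5)*exp(n)/(exp(3*n) + 8*exp(2*n) + 5*exp(n) - 14)^2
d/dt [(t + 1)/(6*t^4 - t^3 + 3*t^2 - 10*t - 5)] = (-18*t^4 - 22*t^3 - 6*t + 5)/(36*t^8 - 12*t^7 + 37*t^6 - 126*t^5 - 31*t^4 - 50*t^3 + 70*t^2 + 100*t + 25)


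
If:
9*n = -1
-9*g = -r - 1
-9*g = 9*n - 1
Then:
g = 2/9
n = -1/9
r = 1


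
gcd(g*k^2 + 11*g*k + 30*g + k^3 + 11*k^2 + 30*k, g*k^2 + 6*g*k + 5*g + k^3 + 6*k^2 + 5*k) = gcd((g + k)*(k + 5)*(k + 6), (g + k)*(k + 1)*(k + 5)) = g*k + 5*g + k^2 + 5*k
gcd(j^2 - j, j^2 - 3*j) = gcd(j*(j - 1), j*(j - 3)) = j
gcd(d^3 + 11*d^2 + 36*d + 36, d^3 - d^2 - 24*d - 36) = d^2 + 5*d + 6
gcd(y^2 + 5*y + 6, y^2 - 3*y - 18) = y + 3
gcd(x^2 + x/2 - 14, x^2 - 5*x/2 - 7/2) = x - 7/2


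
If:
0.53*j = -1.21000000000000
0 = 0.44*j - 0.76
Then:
No Solution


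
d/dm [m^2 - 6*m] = 2*m - 6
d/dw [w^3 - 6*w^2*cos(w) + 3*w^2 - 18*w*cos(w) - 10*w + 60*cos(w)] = 6*w^2*sin(w) + 3*w^2 + 18*w*sin(w) - 12*w*cos(w) + 6*w - 60*sin(w) - 18*cos(w) - 10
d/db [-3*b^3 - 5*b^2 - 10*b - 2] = -9*b^2 - 10*b - 10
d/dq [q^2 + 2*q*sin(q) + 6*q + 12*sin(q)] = 2*q*cos(q) + 2*q + 2*sin(q) + 12*cos(q) + 6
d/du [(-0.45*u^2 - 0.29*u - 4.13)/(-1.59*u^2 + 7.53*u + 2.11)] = (-3.8496*u^2 - 15.0324*u + 30.487)/(2.5281*u^4 - 23.9454*u^3 + 49.9911*u^2 + 31.7766*u + 4.4521)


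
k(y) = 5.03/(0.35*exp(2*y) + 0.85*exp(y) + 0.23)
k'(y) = 5.03*(-0.7*exp(2*y) - 0.85*exp(y))/(0.35*exp(2*y) + 0.85*exp(y) + 0.23)^2 = (-3.521*exp(y) - 4.2755)*exp(y)/(0.35*exp(2*y) + 0.85*exp(y) + 0.23)^2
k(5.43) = 0.00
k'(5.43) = -0.00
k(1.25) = 0.67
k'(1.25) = -1.04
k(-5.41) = 21.51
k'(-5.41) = -0.35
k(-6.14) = 21.70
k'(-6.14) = -0.17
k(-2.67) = 17.31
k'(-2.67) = -3.71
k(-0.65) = 6.54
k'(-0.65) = -5.40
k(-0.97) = 8.35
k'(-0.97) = -5.86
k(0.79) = 1.32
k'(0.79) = -1.83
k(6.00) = 0.00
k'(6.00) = 0.00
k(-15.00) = 21.87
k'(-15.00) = 0.00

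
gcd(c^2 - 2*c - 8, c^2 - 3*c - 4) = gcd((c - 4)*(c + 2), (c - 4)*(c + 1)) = c - 4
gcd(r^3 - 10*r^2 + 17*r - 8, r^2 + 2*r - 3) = r - 1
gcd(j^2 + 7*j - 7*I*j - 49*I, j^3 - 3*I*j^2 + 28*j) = j - 7*I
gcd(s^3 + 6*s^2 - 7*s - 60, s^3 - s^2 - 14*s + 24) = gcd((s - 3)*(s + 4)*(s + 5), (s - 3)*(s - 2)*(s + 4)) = s^2 + s - 12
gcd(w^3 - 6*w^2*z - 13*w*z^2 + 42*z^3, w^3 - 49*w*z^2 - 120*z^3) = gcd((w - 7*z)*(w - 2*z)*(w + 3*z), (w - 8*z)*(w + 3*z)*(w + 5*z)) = w + 3*z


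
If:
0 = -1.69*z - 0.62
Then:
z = -0.37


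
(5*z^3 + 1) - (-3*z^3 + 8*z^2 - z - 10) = 8*z^3 - 8*z^2 + z + 11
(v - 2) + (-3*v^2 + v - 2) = -3*v^2 + 2*v - 4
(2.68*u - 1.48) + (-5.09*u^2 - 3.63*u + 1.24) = -5.09*u^2 - 0.95*u - 0.24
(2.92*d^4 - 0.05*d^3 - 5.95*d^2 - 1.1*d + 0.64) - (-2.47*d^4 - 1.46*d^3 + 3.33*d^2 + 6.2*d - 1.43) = 5.39*d^4 + 1.41*d^3 - 9.28*d^2 - 7.3*d + 2.07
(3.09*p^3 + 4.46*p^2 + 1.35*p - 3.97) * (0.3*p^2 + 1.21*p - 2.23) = 0.927*p^5 + 5.0769*p^4 - 1.0891*p^3 - 9.5033*p^2 - 7.8142*p + 8.8531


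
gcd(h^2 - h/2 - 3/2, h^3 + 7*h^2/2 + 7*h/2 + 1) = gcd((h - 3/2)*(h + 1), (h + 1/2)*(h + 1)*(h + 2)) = h + 1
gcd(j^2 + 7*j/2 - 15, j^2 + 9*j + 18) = j + 6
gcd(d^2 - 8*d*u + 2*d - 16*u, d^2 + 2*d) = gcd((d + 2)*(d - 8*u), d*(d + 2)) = d + 2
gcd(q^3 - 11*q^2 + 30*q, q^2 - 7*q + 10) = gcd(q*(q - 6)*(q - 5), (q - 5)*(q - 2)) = q - 5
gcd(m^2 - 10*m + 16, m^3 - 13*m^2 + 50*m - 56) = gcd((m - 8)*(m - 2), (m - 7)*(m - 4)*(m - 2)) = m - 2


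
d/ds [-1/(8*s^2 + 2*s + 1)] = 2*(8*s + 1)/(8*s^2 + 2*s + 1)^2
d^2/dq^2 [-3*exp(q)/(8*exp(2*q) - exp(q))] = (-192*exp(q) - 24)*exp(q)/(512*exp(3*q) - 192*exp(2*q) + 24*exp(q) - 1)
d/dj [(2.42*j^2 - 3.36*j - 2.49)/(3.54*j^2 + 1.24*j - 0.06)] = (14.8952*j^2 + 17.3388*j + 3.2892)/(12.5316*j^4 + 8.7792*j^3 + 1.1128*j^2 - 0.1488*j + 0.0036)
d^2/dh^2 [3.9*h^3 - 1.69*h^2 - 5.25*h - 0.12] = 23.4*h - 3.38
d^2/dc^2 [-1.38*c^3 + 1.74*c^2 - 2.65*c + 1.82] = 3.48 - 8.28*c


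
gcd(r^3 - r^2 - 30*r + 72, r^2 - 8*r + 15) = r - 3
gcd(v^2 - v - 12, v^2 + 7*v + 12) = v + 3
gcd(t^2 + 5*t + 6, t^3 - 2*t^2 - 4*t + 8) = t + 2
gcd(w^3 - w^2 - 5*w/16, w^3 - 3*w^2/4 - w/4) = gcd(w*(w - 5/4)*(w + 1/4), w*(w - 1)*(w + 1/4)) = w^2 + w/4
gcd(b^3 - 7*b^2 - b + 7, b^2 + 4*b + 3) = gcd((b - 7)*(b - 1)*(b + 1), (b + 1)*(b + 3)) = b + 1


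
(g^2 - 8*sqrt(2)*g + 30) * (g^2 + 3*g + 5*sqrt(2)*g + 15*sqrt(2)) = g^4 - 3*sqrt(2)*g^3 + 3*g^3 - 50*g^2 - 9*sqrt(2)*g^2 - 150*g + 150*sqrt(2)*g + 450*sqrt(2)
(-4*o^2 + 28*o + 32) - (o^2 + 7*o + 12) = -5*o^2 + 21*o + 20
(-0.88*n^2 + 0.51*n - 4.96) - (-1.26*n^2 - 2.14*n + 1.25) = 0.38*n^2 + 2.65*n - 6.21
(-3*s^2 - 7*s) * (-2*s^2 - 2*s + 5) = 6*s^4 + 20*s^3 - s^2 - 35*s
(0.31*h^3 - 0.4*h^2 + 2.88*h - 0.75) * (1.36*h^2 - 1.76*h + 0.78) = 0.4216*h^5 - 1.0896*h^4 + 4.8626*h^3 - 6.4008*h^2 + 3.5664*h - 0.585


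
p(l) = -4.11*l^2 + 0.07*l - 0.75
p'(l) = 0.07 - 8.22*l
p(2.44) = -25.05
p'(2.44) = -19.99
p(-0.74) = -3.05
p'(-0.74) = 6.15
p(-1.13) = -6.08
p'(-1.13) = 9.36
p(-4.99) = -103.44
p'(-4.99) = 41.09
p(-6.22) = -160.19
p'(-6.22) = 51.20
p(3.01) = -37.78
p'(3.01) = -24.67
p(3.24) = -43.67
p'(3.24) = -26.56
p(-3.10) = -40.46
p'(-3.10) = 25.55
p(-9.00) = -334.29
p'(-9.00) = 74.05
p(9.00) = -333.03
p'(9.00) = -73.91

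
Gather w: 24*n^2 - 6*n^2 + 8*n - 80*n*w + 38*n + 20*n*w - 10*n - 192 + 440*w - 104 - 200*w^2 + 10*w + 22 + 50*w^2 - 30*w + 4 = 18*n^2 + 36*n - 150*w^2 + w*(420 - 60*n) - 270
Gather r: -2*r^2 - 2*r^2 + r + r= -4*r^2 + 2*r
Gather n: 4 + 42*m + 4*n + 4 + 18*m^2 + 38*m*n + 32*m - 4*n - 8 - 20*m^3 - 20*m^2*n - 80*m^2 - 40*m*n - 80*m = -20*m^3 - 62*m^2 - 6*m + n*(-20*m^2 - 2*m)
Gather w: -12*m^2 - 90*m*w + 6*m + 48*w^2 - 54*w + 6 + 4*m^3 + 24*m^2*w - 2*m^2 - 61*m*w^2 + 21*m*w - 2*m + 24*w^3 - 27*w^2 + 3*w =4*m^3 - 14*m^2 + 4*m + 24*w^3 + w^2*(21 - 61*m) + w*(24*m^2 - 69*m - 51) + 6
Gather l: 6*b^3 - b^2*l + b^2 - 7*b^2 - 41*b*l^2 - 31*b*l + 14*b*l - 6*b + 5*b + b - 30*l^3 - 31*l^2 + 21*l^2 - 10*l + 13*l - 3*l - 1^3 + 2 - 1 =6*b^3 - 6*b^2 - 30*l^3 + l^2*(-41*b - 10) + l*(-b^2 - 17*b)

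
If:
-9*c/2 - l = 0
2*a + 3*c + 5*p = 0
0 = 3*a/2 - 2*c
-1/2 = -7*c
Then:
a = 2/21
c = 1/14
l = -9/28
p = -17/210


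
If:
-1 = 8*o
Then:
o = -1/8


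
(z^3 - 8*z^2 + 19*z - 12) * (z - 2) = z^4 - 10*z^3 + 35*z^2 - 50*z + 24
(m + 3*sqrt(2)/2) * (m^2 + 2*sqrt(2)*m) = m^3 + 7*sqrt(2)*m^2/2 + 6*m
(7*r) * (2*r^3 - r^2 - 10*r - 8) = 14*r^4 - 7*r^3 - 70*r^2 - 56*r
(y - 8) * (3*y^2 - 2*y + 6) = 3*y^3 - 26*y^2 + 22*y - 48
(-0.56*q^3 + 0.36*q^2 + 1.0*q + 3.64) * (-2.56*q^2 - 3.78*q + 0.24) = 1.4336*q^5 + 1.1952*q^4 - 4.0552*q^3 - 13.012*q^2 - 13.5192*q + 0.8736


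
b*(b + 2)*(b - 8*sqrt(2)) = b^3 - 8*sqrt(2)*b^2 + 2*b^2 - 16*sqrt(2)*b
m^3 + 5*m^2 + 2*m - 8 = (m - 1)*(m + 2)*(m + 4)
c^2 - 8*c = c*(c - 8)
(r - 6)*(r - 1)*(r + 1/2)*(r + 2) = r^4 - 9*r^3/2 - 21*r^2/2 + 8*r + 6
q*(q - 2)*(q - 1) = q^3 - 3*q^2 + 2*q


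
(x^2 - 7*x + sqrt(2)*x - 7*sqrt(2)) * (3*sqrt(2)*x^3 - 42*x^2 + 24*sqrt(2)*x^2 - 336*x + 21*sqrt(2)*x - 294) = 3*sqrt(2)*x^5 - 36*x^4 + 3*sqrt(2)*x^4 - 189*sqrt(2)*x^3 - 36*x^3 - 189*sqrt(2)*x^2 + 1764*x^2 + 1764*x + 2058*sqrt(2)*x + 2058*sqrt(2)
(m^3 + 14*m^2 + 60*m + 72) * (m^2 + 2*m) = m^5 + 16*m^4 + 88*m^3 + 192*m^2 + 144*m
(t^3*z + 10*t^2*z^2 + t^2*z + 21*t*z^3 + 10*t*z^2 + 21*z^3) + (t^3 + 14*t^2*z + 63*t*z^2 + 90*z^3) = t^3*z + t^3 + 10*t^2*z^2 + 15*t^2*z + 21*t*z^3 + 73*t*z^2 + 111*z^3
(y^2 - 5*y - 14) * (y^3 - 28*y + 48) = y^5 - 5*y^4 - 42*y^3 + 188*y^2 + 152*y - 672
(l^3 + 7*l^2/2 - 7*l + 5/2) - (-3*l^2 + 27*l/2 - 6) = l^3 + 13*l^2/2 - 41*l/2 + 17/2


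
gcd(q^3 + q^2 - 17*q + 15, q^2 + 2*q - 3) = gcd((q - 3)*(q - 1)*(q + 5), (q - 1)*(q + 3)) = q - 1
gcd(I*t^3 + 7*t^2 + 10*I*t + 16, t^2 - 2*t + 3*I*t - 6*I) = 1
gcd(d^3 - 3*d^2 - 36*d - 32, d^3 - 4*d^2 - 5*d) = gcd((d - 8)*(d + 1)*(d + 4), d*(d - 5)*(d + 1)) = d + 1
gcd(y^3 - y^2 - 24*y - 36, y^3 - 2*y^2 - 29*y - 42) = y^2 + 5*y + 6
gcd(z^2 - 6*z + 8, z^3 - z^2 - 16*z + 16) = z - 4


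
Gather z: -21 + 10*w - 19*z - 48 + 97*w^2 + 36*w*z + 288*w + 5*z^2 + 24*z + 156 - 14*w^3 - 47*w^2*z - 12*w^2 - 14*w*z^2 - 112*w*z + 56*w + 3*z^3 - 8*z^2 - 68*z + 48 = -14*w^3 + 85*w^2 + 354*w + 3*z^3 + z^2*(-14*w - 3) + z*(-47*w^2 - 76*w - 63) + 135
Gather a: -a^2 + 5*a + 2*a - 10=-a^2 + 7*a - 10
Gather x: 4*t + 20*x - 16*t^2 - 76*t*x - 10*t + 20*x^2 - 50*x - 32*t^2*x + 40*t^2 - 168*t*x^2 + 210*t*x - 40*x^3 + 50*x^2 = 24*t^2 - 6*t - 40*x^3 + x^2*(70 - 168*t) + x*(-32*t^2 + 134*t - 30)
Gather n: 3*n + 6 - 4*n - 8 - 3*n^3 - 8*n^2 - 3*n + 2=-3*n^3 - 8*n^2 - 4*n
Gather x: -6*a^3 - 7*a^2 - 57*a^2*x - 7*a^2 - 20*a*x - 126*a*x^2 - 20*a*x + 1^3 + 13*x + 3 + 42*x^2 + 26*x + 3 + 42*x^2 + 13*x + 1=-6*a^3 - 14*a^2 + x^2*(84 - 126*a) + x*(-57*a^2 - 40*a + 52) + 8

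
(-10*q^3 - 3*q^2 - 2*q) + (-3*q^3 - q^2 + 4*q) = -13*q^3 - 4*q^2 + 2*q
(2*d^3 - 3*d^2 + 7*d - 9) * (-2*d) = -4*d^4 + 6*d^3 - 14*d^2 + 18*d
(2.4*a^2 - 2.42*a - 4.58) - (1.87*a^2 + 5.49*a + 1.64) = 0.53*a^2 - 7.91*a - 6.22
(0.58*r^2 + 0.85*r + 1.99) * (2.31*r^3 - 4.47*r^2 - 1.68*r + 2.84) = 1.3398*r^5 - 0.6291*r^4 - 0.177*r^3 - 8.6761*r^2 - 0.9292*r + 5.6516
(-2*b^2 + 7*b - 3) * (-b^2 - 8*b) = 2*b^4 + 9*b^3 - 53*b^2 + 24*b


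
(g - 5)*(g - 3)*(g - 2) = g^3 - 10*g^2 + 31*g - 30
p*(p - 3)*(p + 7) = p^3 + 4*p^2 - 21*p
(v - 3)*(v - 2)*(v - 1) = v^3 - 6*v^2 + 11*v - 6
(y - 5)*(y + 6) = y^2 + y - 30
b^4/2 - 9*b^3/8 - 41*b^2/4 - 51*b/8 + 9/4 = (b/2 + 1/2)*(b - 6)*(b - 1/4)*(b + 3)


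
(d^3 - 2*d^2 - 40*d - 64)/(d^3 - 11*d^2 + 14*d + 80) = (d + 4)/(d - 5)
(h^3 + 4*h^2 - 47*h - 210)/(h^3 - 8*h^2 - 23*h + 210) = (h + 6)/(h - 6)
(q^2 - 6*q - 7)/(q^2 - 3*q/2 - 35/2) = 2*(-q^2 + 6*q + 7)/(-2*q^2 + 3*q + 35)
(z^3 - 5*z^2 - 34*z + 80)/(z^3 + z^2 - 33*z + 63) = (z^3 - 5*z^2 - 34*z + 80)/(z^3 + z^2 - 33*z + 63)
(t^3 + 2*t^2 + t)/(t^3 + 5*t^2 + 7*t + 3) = t/(t + 3)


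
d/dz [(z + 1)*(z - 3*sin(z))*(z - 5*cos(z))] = (z + 1)*(z - 3*sin(z))*(5*sin(z) + 1) - (z + 1)*(z - 5*cos(z))*(3*cos(z) - 1) + (z - 3*sin(z))*(z - 5*cos(z))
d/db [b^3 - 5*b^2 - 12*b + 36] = 3*b^2 - 10*b - 12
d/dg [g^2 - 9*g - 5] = 2*g - 9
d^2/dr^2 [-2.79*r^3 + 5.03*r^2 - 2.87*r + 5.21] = 10.06 - 16.74*r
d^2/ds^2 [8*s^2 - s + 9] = 16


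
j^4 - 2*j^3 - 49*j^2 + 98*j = j*(j - 7)*(j - 2)*(j + 7)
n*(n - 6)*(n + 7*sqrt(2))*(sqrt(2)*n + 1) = sqrt(2)*n^4 - 6*sqrt(2)*n^3 + 15*n^3 - 90*n^2 + 7*sqrt(2)*n^2 - 42*sqrt(2)*n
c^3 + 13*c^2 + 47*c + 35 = (c + 1)*(c + 5)*(c + 7)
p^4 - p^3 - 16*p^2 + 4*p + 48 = (p - 4)*(p - 2)*(p + 2)*(p + 3)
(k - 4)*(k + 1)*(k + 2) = k^3 - k^2 - 10*k - 8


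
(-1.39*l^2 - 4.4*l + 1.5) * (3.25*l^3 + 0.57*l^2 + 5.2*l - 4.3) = -4.5175*l^5 - 15.0923*l^4 - 4.861*l^3 - 16.048*l^2 + 26.72*l - 6.45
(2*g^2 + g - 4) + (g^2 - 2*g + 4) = 3*g^2 - g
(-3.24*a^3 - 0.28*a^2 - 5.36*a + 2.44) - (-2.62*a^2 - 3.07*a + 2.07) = -3.24*a^3 + 2.34*a^2 - 2.29*a + 0.37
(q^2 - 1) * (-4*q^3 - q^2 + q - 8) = -4*q^5 - q^4 + 5*q^3 - 7*q^2 - q + 8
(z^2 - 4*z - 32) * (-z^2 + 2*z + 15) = -z^4 + 6*z^3 + 39*z^2 - 124*z - 480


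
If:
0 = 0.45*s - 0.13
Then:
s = 0.29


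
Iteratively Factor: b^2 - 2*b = (b - 2)*(b)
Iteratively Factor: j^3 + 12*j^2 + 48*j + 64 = (j + 4)*(j^2 + 8*j + 16) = (j + 4)^2*(j + 4)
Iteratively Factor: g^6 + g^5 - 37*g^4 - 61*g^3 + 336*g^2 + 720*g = (g + 3)*(g^5 - 2*g^4 - 31*g^3 + 32*g^2 + 240*g) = (g - 5)*(g + 3)*(g^4 + 3*g^3 - 16*g^2 - 48*g) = (g - 5)*(g + 3)^2*(g^3 - 16*g) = (g - 5)*(g + 3)^2*(g + 4)*(g^2 - 4*g) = (g - 5)*(g - 4)*(g + 3)^2*(g + 4)*(g)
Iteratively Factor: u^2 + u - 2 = (u - 1)*(u + 2)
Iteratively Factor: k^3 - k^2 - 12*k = (k)*(k^2 - k - 12) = k*(k - 4)*(k + 3)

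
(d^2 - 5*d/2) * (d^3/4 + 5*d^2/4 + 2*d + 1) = d^5/4 + 5*d^4/8 - 9*d^3/8 - 4*d^2 - 5*d/2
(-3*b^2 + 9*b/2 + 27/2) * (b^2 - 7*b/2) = -3*b^4 + 15*b^3 - 9*b^2/4 - 189*b/4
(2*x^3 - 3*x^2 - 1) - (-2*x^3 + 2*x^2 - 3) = 4*x^3 - 5*x^2 + 2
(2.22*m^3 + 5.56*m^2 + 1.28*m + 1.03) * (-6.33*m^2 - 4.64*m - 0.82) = -14.0526*m^5 - 45.4956*m^4 - 35.7212*m^3 - 17.0183*m^2 - 5.8288*m - 0.8446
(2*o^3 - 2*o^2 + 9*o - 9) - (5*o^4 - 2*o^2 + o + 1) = -5*o^4 + 2*o^3 + 8*o - 10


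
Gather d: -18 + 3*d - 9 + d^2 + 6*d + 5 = d^2 + 9*d - 22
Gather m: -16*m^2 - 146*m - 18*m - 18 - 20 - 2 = -16*m^2 - 164*m - 40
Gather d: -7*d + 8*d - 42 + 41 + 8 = d + 7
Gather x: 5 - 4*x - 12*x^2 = -12*x^2 - 4*x + 5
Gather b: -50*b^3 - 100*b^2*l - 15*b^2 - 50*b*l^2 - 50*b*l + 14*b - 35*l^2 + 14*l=-50*b^3 + b^2*(-100*l - 15) + b*(-50*l^2 - 50*l + 14) - 35*l^2 + 14*l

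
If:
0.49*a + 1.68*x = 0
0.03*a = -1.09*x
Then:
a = 0.00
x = 0.00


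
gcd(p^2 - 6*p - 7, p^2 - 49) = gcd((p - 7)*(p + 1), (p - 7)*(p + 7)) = p - 7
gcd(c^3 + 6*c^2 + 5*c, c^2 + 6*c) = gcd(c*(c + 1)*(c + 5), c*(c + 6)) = c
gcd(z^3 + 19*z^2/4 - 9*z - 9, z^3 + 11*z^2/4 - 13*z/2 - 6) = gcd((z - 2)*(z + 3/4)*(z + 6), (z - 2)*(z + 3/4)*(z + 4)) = z^2 - 5*z/4 - 3/2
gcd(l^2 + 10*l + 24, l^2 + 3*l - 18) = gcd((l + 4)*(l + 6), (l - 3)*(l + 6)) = l + 6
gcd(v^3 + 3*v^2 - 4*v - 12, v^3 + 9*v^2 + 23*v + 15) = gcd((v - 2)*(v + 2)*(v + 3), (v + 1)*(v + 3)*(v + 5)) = v + 3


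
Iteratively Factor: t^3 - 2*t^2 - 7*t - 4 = (t + 1)*(t^2 - 3*t - 4) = (t - 4)*(t + 1)*(t + 1)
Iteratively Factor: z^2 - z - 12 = (z - 4)*(z + 3)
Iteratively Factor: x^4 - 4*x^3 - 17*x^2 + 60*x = (x - 5)*(x^3 + x^2 - 12*x) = x*(x - 5)*(x^2 + x - 12) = x*(x - 5)*(x + 4)*(x - 3)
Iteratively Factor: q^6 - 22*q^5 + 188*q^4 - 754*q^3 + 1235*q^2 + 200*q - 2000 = (q + 1)*(q^5 - 23*q^4 + 211*q^3 - 965*q^2 + 2200*q - 2000) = (q - 5)*(q + 1)*(q^4 - 18*q^3 + 121*q^2 - 360*q + 400) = (q - 5)*(q - 4)*(q + 1)*(q^3 - 14*q^2 + 65*q - 100) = (q - 5)^2*(q - 4)*(q + 1)*(q^2 - 9*q + 20) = (q - 5)^3*(q - 4)*(q + 1)*(q - 4)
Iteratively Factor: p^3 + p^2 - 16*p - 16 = (p + 1)*(p^2 - 16) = (p - 4)*(p + 1)*(p + 4)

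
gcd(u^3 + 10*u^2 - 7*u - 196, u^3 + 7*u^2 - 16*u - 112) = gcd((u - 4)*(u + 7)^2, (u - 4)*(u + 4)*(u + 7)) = u^2 + 3*u - 28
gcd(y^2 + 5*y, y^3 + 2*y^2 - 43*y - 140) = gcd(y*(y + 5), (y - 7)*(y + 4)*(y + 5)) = y + 5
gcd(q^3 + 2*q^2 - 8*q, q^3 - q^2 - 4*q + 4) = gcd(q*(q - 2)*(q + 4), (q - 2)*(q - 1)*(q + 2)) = q - 2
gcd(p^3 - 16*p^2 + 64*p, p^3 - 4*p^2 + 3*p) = p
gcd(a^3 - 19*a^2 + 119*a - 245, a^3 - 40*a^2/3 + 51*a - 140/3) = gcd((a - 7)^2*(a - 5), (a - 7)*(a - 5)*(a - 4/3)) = a^2 - 12*a + 35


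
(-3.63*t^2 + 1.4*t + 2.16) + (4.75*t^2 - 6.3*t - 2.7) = 1.12*t^2 - 4.9*t - 0.54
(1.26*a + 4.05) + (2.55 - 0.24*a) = 1.02*a + 6.6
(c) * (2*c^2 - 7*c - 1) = 2*c^3 - 7*c^2 - c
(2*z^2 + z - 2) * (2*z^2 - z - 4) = 4*z^4 - 13*z^2 - 2*z + 8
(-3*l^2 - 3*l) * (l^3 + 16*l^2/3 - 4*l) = -3*l^5 - 19*l^4 - 4*l^3 + 12*l^2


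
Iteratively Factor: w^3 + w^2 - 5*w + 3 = (w + 3)*(w^2 - 2*w + 1) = (w - 1)*(w + 3)*(w - 1)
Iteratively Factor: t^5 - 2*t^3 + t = (t - 1)*(t^4 + t^3 - t^2 - t) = t*(t - 1)*(t^3 + t^2 - t - 1) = t*(t - 1)*(t + 1)*(t^2 - 1) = t*(t - 1)*(t + 1)^2*(t - 1)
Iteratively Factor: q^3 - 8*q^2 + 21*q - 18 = (q - 2)*(q^2 - 6*q + 9) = (q - 3)*(q - 2)*(q - 3)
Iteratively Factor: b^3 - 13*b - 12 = (b - 4)*(b^2 + 4*b + 3) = (b - 4)*(b + 3)*(b + 1)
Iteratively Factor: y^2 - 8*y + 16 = (y - 4)*(y - 4)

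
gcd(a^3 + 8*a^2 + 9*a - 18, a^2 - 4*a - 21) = a + 3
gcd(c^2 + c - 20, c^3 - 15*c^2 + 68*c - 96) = c - 4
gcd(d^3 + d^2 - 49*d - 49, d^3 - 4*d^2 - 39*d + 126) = d - 7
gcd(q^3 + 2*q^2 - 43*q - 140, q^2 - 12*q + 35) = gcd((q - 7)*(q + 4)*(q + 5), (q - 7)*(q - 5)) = q - 7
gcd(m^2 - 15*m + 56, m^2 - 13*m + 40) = m - 8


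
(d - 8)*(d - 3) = d^2 - 11*d + 24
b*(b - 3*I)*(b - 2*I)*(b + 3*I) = b^4 - 2*I*b^3 + 9*b^2 - 18*I*b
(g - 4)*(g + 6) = g^2 + 2*g - 24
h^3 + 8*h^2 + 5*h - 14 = (h - 1)*(h + 2)*(h + 7)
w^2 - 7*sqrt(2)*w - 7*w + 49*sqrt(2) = (w - 7)*(w - 7*sqrt(2))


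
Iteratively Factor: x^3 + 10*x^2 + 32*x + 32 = (x + 4)*(x^2 + 6*x + 8) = (x + 4)^2*(x + 2)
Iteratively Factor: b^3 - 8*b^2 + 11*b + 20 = (b - 5)*(b^2 - 3*b - 4) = (b - 5)*(b - 4)*(b + 1)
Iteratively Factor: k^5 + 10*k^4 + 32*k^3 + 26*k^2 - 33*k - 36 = (k + 1)*(k^4 + 9*k^3 + 23*k^2 + 3*k - 36) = (k + 1)*(k + 3)*(k^3 + 6*k^2 + 5*k - 12) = (k - 1)*(k + 1)*(k + 3)*(k^2 + 7*k + 12) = (k - 1)*(k + 1)*(k + 3)^2*(k + 4)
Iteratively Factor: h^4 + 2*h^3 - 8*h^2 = (h)*(h^3 + 2*h^2 - 8*h) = h*(h - 2)*(h^2 + 4*h) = h^2*(h - 2)*(h + 4)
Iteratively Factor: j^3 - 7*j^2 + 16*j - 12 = (j - 3)*(j^2 - 4*j + 4) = (j - 3)*(j - 2)*(j - 2)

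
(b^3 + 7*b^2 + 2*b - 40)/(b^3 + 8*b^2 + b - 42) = (b^2 + 9*b + 20)/(b^2 + 10*b + 21)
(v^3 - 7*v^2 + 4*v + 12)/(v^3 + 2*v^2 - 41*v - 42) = (v - 2)/(v + 7)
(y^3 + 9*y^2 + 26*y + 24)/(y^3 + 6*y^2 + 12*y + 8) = (y^2 + 7*y + 12)/(y^2 + 4*y + 4)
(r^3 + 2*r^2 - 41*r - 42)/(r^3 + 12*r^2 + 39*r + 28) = (r - 6)/(r + 4)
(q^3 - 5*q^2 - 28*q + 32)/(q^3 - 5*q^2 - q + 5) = (q^2 - 4*q - 32)/(q^2 - 4*q - 5)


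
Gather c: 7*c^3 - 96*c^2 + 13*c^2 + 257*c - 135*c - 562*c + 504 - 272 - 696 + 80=7*c^3 - 83*c^2 - 440*c - 384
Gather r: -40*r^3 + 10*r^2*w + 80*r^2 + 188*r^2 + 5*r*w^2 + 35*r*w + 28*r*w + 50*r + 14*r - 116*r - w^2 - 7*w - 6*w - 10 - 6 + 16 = -40*r^3 + r^2*(10*w + 268) + r*(5*w^2 + 63*w - 52) - w^2 - 13*w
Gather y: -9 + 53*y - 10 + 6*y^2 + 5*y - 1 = 6*y^2 + 58*y - 20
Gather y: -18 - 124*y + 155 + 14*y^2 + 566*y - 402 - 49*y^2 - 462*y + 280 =-35*y^2 - 20*y + 15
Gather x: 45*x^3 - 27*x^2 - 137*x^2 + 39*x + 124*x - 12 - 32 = 45*x^3 - 164*x^2 + 163*x - 44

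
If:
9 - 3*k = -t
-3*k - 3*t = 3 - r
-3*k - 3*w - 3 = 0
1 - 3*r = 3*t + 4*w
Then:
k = 104/41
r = 264/41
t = -57/41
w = -145/41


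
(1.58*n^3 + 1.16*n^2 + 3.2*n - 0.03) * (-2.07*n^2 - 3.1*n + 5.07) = -3.2706*n^5 - 7.2992*n^4 - 2.2094*n^3 - 3.9767*n^2 + 16.317*n - 0.1521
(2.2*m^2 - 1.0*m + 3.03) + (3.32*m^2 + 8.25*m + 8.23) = 5.52*m^2 + 7.25*m + 11.26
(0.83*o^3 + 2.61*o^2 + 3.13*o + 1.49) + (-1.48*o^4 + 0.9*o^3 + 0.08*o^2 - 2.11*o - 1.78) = -1.48*o^4 + 1.73*o^3 + 2.69*o^2 + 1.02*o - 0.29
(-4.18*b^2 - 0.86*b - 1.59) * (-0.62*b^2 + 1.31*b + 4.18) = 2.5916*b^4 - 4.9426*b^3 - 17.6132*b^2 - 5.6777*b - 6.6462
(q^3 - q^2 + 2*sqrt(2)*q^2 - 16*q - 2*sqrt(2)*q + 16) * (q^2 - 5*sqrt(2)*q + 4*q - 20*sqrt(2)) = q^5 - 3*sqrt(2)*q^4 + 3*q^4 - 40*q^3 - 9*sqrt(2)*q^3 - 108*q^2 + 92*sqrt(2)*q^2 + 144*q + 240*sqrt(2)*q - 320*sqrt(2)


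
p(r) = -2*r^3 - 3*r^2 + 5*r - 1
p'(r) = -6*r^2 - 6*r + 5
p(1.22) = -3.00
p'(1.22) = -11.25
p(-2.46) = -1.68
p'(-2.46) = -16.55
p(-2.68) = 2.55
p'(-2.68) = -22.01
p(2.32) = -30.52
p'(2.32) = -41.21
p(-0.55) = -4.32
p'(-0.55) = 6.48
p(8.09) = -1215.84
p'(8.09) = -436.23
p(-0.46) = -3.74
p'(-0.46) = 6.49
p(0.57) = 0.50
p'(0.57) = -0.37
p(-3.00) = 11.00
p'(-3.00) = -31.00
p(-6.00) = 293.00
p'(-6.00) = -175.00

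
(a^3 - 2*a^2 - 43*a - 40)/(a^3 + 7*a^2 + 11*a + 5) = (a - 8)/(a + 1)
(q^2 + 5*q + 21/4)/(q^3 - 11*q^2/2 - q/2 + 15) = (q + 7/2)/(q^2 - 7*q + 10)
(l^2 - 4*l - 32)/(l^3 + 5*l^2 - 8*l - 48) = (l - 8)/(l^2 + l - 12)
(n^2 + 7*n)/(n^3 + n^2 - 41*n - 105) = n*(n + 7)/(n^3 + n^2 - 41*n - 105)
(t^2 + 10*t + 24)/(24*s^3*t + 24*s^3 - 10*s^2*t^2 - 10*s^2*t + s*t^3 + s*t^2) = (t^2 + 10*t + 24)/(s*(24*s^2*t + 24*s^2 - 10*s*t^2 - 10*s*t + t^3 + t^2))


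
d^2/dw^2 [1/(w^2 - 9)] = 6*(w^2 + 3)/(w^2 - 9)^3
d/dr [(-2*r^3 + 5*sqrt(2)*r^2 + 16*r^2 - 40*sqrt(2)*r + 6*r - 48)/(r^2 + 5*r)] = (-2*r^4 - 20*r^3 + 74*r^2 + 65*sqrt(2)*r^2 + 96*r + 240)/(r^2*(r^2 + 10*r + 25))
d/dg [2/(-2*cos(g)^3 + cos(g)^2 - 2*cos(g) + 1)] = 4*(-3*cos(g)^2 + cos(g) - 1)*sin(g)/((sin(g)^2 - 2)^2*(2*cos(g) - 1)^2)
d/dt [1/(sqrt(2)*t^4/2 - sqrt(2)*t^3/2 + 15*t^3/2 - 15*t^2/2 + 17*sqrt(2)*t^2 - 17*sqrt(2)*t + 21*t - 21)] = 2*(-4*sqrt(2)*t^3 - 45*t^2 + 3*sqrt(2)*t^2 - 68*sqrt(2)*t + 30*t - 42 + 34*sqrt(2))/(sqrt(2)*t^4 - sqrt(2)*t^3 + 15*t^3 - 15*t^2 + 34*sqrt(2)*t^2 - 34*sqrt(2)*t + 42*t - 42)^2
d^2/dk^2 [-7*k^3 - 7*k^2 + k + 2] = -42*k - 14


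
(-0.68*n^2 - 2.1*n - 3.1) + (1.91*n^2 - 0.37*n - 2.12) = 1.23*n^2 - 2.47*n - 5.22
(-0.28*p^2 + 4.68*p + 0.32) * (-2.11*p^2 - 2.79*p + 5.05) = 0.5908*p^4 - 9.0936*p^3 - 15.1464*p^2 + 22.7412*p + 1.616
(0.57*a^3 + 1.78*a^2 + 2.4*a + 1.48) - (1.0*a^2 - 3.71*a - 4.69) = 0.57*a^3 + 0.78*a^2 + 6.11*a + 6.17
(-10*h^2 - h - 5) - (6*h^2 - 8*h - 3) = -16*h^2 + 7*h - 2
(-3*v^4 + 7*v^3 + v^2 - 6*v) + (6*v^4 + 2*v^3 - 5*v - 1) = 3*v^4 + 9*v^3 + v^2 - 11*v - 1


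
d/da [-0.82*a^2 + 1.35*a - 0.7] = 1.35 - 1.64*a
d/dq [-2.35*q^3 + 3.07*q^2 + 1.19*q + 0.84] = -7.05*q^2 + 6.14*q + 1.19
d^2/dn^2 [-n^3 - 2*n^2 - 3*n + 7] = -6*n - 4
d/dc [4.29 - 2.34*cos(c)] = 2.34*sin(c)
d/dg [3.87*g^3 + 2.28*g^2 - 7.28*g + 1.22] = 11.61*g^2 + 4.56*g - 7.28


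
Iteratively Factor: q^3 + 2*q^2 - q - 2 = (q + 2)*(q^2 - 1) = (q - 1)*(q + 2)*(q + 1)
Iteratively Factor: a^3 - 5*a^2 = (a)*(a^2 - 5*a) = a*(a - 5)*(a)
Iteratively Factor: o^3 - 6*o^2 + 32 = (o - 4)*(o^2 - 2*o - 8) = (o - 4)^2*(o + 2)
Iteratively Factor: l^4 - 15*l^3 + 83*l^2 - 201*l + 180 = (l - 3)*(l^3 - 12*l^2 + 47*l - 60) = (l - 4)*(l - 3)*(l^2 - 8*l + 15) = (l - 5)*(l - 4)*(l - 3)*(l - 3)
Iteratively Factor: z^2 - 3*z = (z)*(z - 3)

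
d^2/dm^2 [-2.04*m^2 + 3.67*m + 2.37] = -4.08000000000000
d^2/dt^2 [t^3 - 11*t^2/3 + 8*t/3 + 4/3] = 6*t - 22/3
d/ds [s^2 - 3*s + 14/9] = 2*s - 3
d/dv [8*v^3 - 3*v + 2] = 24*v^2 - 3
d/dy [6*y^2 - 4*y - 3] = 12*y - 4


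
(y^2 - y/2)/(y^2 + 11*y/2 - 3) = y/(y + 6)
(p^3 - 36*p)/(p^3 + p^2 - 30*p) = (p - 6)/(p - 5)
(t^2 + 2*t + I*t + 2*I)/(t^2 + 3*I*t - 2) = (t + 2)/(t + 2*I)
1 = 1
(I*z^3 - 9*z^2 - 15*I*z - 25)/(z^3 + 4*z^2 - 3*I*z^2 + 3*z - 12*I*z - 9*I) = (I*z^3 - 9*z^2 - 15*I*z - 25)/(z^3 + z^2*(4 - 3*I) + z*(3 - 12*I) - 9*I)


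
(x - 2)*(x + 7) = x^2 + 5*x - 14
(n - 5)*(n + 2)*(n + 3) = n^3 - 19*n - 30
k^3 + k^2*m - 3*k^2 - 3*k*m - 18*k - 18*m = (k - 6)*(k + 3)*(k + m)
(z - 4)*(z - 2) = z^2 - 6*z + 8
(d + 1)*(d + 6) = d^2 + 7*d + 6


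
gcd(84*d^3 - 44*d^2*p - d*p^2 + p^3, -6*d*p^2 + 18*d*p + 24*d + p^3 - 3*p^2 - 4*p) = -6*d + p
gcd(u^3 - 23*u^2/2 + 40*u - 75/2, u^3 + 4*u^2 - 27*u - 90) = u - 5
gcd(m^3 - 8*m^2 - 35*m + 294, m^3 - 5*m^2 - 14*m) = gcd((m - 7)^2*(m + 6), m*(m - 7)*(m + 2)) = m - 7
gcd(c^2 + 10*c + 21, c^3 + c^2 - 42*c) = c + 7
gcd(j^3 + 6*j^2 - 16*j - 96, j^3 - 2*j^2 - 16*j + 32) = j^2 - 16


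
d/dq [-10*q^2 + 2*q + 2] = 2 - 20*q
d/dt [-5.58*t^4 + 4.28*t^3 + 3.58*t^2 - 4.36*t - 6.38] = -22.32*t^3 + 12.84*t^2 + 7.16*t - 4.36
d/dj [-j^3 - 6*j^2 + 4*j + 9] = -3*j^2 - 12*j + 4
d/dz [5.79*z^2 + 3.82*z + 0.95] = 11.58*z + 3.82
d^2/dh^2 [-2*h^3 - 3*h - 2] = -12*h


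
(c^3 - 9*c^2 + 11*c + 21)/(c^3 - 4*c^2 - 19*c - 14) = (c - 3)/(c + 2)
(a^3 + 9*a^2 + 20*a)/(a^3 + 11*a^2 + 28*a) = (a + 5)/(a + 7)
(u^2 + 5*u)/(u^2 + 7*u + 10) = u/(u + 2)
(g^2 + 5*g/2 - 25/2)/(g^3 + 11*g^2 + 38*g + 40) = (g - 5/2)/(g^2 + 6*g + 8)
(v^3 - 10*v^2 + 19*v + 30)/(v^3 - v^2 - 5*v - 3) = (v^2 - 11*v + 30)/(v^2 - 2*v - 3)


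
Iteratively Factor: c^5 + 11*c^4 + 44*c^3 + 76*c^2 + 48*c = (c + 2)*(c^4 + 9*c^3 + 26*c^2 + 24*c) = c*(c + 2)*(c^3 + 9*c^2 + 26*c + 24) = c*(c + 2)^2*(c^2 + 7*c + 12) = c*(c + 2)^2*(c + 4)*(c + 3)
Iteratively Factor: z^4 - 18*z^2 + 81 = (z - 3)*(z^3 + 3*z^2 - 9*z - 27) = (z - 3)^2*(z^2 + 6*z + 9) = (z - 3)^2*(z + 3)*(z + 3)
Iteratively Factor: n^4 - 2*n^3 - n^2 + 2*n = (n + 1)*(n^3 - 3*n^2 + 2*n) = (n - 2)*(n + 1)*(n^2 - n) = (n - 2)*(n - 1)*(n + 1)*(n)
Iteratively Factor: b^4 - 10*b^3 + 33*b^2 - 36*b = (b)*(b^3 - 10*b^2 + 33*b - 36) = b*(b - 3)*(b^2 - 7*b + 12) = b*(b - 3)^2*(b - 4)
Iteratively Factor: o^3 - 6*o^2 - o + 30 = (o - 3)*(o^2 - 3*o - 10) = (o - 5)*(o - 3)*(o + 2)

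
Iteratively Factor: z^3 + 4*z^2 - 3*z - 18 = (z + 3)*(z^2 + z - 6) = (z + 3)^2*(z - 2)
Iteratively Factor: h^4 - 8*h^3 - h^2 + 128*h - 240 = (h + 4)*(h^3 - 12*h^2 + 47*h - 60) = (h - 5)*(h + 4)*(h^2 - 7*h + 12) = (h - 5)*(h - 4)*(h + 4)*(h - 3)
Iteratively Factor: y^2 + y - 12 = (y + 4)*(y - 3)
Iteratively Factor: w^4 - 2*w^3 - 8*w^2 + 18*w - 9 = (w - 1)*(w^3 - w^2 - 9*w + 9) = (w - 1)*(w + 3)*(w^2 - 4*w + 3) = (w - 1)^2*(w + 3)*(w - 3)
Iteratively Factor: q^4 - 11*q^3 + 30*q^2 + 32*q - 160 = (q - 4)*(q^3 - 7*q^2 + 2*q + 40) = (q - 4)*(q + 2)*(q^2 - 9*q + 20) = (q - 4)^2*(q + 2)*(q - 5)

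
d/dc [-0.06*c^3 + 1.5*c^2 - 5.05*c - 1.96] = -0.18*c^2 + 3.0*c - 5.05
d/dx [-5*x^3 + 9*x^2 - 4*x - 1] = -15*x^2 + 18*x - 4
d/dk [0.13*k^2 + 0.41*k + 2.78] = 0.26*k + 0.41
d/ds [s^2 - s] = 2*s - 1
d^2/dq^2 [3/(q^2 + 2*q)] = 6*(-q*(q + 2) + 4*(q + 1)^2)/(q^3*(q + 2)^3)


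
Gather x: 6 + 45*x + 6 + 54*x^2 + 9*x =54*x^2 + 54*x + 12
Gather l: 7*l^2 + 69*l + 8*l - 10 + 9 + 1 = 7*l^2 + 77*l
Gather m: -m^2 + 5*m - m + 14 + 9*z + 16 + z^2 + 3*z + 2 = -m^2 + 4*m + z^2 + 12*z + 32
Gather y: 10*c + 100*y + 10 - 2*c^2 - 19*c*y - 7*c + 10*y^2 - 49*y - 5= -2*c^2 + 3*c + 10*y^2 + y*(51 - 19*c) + 5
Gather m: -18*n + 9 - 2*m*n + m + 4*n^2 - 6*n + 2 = m*(1 - 2*n) + 4*n^2 - 24*n + 11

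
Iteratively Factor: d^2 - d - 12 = (d - 4)*(d + 3)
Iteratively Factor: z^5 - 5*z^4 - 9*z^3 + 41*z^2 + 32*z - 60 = (z - 1)*(z^4 - 4*z^3 - 13*z^2 + 28*z + 60) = (z - 1)*(z + 2)*(z^3 - 6*z^2 - z + 30) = (z - 5)*(z - 1)*(z + 2)*(z^2 - z - 6) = (z - 5)*(z - 1)*(z + 2)^2*(z - 3)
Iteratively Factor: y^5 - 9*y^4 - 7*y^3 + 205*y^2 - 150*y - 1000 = (y - 5)*(y^4 - 4*y^3 - 27*y^2 + 70*y + 200) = (y - 5)^2*(y^3 + y^2 - 22*y - 40) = (y - 5)^2*(y + 4)*(y^2 - 3*y - 10) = (y - 5)^3*(y + 4)*(y + 2)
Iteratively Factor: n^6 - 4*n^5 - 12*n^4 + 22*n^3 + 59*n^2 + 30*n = (n + 1)*(n^5 - 5*n^4 - 7*n^3 + 29*n^2 + 30*n) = (n - 3)*(n + 1)*(n^4 - 2*n^3 - 13*n^2 - 10*n) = (n - 3)*(n + 1)*(n + 2)*(n^3 - 4*n^2 - 5*n) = (n - 3)*(n + 1)^2*(n + 2)*(n^2 - 5*n) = n*(n - 3)*(n + 1)^2*(n + 2)*(n - 5)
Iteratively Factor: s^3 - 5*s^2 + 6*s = (s - 3)*(s^2 - 2*s) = s*(s - 3)*(s - 2)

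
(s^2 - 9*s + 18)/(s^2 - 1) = (s^2 - 9*s + 18)/(s^2 - 1)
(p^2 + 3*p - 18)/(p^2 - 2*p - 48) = (p - 3)/(p - 8)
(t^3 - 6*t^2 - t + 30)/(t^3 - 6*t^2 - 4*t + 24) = (t^2 - 8*t + 15)/(t^2 - 8*t + 12)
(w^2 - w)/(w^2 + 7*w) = (w - 1)/(w + 7)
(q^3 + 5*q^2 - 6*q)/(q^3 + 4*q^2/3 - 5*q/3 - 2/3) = 3*q*(q + 6)/(3*q^2 + 7*q + 2)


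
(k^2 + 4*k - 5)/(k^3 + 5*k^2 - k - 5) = 1/(k + 1)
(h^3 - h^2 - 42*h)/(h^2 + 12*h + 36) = h*(h - 7)/(h + 6)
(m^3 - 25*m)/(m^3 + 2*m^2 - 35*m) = (m + 5)/(m + 7)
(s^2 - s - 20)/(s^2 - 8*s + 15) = (s + 4)/(s - 3)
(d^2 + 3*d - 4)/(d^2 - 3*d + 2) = (d + 4)/(d - 2)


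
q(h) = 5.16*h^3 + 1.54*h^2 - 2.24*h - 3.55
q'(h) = 15.48*h^2 + 3.08*h - 2.24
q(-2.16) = -43.53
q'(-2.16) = 63.33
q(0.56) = -3.42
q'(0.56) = 4.34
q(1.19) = 4.66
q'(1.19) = 23.35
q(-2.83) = -101.83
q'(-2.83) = 113.02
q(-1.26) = -8.60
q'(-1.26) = 18.46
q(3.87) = 309.92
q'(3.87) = 241.52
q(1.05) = 1.77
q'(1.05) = 18.06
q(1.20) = 4.90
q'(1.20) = 23.75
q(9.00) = 3862.67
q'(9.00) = 1279.36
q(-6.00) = -1049.23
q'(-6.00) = 536.56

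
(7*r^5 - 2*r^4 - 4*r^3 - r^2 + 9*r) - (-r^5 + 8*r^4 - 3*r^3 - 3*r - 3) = 8*r^5 - 10*r^4 - r^3 - r^2 + 12*r + 3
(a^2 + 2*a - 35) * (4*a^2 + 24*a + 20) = 4*a^4 + 32*a^3 - 72*a^2 - 800*a - 700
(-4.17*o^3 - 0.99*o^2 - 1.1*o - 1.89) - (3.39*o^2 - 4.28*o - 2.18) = -4.17*o^3 - 4.38*o^2 + 3.18*o + 0.29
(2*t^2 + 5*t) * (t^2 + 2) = 2*t^4 + 5*t^3 + 4*t^2 + 10*t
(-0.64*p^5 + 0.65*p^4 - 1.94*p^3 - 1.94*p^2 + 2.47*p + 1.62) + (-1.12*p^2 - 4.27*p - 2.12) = -0.64*p^5 + 0.65*p^4 - 1.94*p^3 - 3.06*p^2 - 1.8*p - 0.5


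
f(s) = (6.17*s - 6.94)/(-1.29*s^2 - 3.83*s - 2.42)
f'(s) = (2.58*s + 3.83)*(6.17*s - 6.94)/(-1.29*s^2 - 3.83*s - 2.42)^2 + 6.17/(-1.29*s^2 - 3.83*s - 2.42) = (7.9593*s^2 - 17.9052*s - 41.5116)/(1.6641*s^4 + 9.8814*s^3 + 20.9125*s^2 + 18.5372*s + 5.8564)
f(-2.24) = 66.22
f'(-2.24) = 392.05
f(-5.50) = 2.01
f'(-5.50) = 0.72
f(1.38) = -0.15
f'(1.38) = -0.49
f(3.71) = -0.46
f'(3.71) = 0.00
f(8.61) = -0.35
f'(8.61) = 0.02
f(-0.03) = 3.09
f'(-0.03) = -7.70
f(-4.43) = 3.18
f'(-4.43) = 1.67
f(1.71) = -0.28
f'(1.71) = -0.30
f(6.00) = -0.42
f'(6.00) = 0.03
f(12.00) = -0.29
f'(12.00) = 0.02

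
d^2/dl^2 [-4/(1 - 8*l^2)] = 64*(24*l^2 + 1)/(8*l^2 - 1)^3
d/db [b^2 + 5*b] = 2*b + 5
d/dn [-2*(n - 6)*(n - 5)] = 22 - 4*n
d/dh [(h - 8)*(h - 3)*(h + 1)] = 3*h^2 - 20*h + 13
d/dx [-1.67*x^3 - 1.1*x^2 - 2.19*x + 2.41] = -5.01*x^2 - 2.2*x - 2.19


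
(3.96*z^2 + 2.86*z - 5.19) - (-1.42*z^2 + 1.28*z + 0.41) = 5.38*z^2 + 1.58*z - 5.6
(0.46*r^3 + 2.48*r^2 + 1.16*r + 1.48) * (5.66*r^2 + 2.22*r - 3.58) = 2.6036*r^5 + 15.058*r^4 + 10.4244*r^3 + 2.0736*r^2 - 0.8672*r - 5.2984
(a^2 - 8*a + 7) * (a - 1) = a^3 - 9*a^2 + 15*a - 7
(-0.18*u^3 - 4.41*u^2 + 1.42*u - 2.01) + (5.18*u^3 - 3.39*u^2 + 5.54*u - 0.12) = 5.0*u^3 - 7.8*u^2 + 6.96*u - 2.13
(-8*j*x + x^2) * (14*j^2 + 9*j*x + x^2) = -112*j^3*x - 58*j^2*x^2 + j*x^3 + x^4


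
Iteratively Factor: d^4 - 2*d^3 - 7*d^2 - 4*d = (d + 1)*(d^3 - 3*d^2 - 4*d) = (d - 4)*(d + 1)*(d^2 + d) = d*(d - 4)*(d + 1)*(d + 1)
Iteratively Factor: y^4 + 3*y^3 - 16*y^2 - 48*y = (y + 3)*(y^3 - 16*y) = (y + 3)*(y + 4)*(y^2 - 4*y) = (y - 4)*(y + 3)*(y + 4)*(y)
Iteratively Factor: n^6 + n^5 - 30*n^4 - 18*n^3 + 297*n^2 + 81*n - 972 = (n - 3)*(n^5 + 4*n^4 - 18*n^3 - 72*n^2 + 81*n + 324) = (n - 3)*(n + 3)*(n^4 + n^3 - 21*n^2 - 9*n + 108) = (n - 3)^2*(n + 3)*(n^3 + 4*n^2 - 9*n - 36) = (n - 3)^3*(n + 3)*(n^2 + 7*n + 12) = (n - 3)^3*(n + 3)^2*(n + 4)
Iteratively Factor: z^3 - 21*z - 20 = (z - 5)*(z^2 + 5*z + 4) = (z - 5)*(z + 1)*(z + 4)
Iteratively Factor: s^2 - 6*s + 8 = (s - 4)*(s - 2)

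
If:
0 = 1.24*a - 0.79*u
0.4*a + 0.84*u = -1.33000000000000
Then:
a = -0.77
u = -1.21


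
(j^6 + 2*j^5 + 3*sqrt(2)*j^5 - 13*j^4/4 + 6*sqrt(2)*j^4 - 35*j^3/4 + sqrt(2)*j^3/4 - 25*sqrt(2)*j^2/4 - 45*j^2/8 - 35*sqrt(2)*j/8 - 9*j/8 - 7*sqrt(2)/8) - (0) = j^6 + 2*j^5 + 3*sqrt(2)*j^5 - 13*j^4/4 + 6*sqrt(2)*j^4 - 35*j^3/4 + sqrt(2)*j^3/4 - 25*sqrt(2)*j^2/4 - 45*j^2/8 - 35*sqrt(2)*j/8 - 9*j/8 - 7*sqrt(2)/8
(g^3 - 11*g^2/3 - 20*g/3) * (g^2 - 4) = g^5 - 11*g^4/3 - 32*g^3/3 + 44*g^2/3 + 80*g/3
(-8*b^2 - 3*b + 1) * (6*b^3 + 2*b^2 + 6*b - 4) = -48*b^5 - 34*b^4 - 48*b^3 + 16*b^2 + 18*b - 4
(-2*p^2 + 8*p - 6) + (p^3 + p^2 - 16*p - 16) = p^3 - p^2 - 8*p - 22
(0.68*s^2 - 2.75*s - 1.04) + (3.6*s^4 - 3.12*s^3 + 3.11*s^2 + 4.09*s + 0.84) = 3.6*s^4 - 3.12*s^3 + 3.79*s^2 + 1.34*s - 0.2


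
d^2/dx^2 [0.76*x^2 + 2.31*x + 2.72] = 1.52000000000000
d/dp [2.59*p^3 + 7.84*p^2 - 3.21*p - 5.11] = 7.77*p^2 + 15.68*p - 3.21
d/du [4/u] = -4/u^2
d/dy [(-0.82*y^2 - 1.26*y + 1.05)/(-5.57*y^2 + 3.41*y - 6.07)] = (-9.8144*y^2 + 21.6518*y + 4.0677)/(31.0249*y^4 - 37.9874*y^3 + 79.2479*y^2 - 41.3974*y + 36.8449)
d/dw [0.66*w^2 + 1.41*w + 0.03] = 1.32*w + 1.41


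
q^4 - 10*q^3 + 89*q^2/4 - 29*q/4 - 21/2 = (q - 7)*(q - 2)*(q - 3/2)*(q + 1/2)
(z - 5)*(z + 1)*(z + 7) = z^3 + 3*z^2 - 33*z - 35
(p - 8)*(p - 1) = p^2 - 9*p + 8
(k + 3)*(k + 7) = k^2 + 10*k + 21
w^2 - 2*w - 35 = (w - 7)*(w + 5)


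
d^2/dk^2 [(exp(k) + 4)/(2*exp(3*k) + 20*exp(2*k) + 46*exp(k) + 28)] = (2*exp(6*k) + 33*exp(5*k) + 224*exp(4*k) + 686*exp(3*k) + 708*exp(2*k) - 223*exp(k) - 546)*exp(k)/(exp(9*k) + 30*exp(8*k) + 369*exp(7*k) + 2422*exp(6*k) + 9327*exp(5*k) + 22002*exp(4*k) + 32075*exp(3*k) + 28098*exp(2*k) + 13524*exp(k) + 2744)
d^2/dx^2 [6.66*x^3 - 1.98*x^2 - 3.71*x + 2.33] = 39.96*x - 3.96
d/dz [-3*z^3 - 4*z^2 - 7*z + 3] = -9*z^2 - 8*z - 7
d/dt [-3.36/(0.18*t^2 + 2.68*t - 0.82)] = (1.2096*t + 9.0048)/(0.18*t^2 + 2.68*t - 0.82)^2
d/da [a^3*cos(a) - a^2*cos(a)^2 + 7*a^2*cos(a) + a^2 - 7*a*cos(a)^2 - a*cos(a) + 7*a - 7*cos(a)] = -a^3*sin(a) - 7*a^2*sin(a) + a^2*sin(2*a) + 3*a^2*cos(a) + a*sin(a) + 7*a*sin(2*a) + 14*a*cos(a) - a*cos(2*a) + a + 7*sin(a) - cos(a) - 7*cos(2*a)/2 + 7/2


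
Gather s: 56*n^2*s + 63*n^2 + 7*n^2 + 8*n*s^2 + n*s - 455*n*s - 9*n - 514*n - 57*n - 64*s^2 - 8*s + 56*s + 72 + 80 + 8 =70*n^2 - 580*n + s^2*(8*n - 64) + s*(56*n^2 - 454*n + 48) + 160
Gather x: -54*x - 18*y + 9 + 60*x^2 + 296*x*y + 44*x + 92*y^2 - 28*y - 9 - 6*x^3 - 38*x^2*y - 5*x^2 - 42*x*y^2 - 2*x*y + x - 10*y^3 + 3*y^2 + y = -6*x^3 + x^2*(55 - 38*y) + x*(-42*y^2 + 294*y - 9) - 10*y^3 + 95*y^2 - 45*y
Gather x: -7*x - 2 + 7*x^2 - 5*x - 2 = 7*x^2 - 12*x - 4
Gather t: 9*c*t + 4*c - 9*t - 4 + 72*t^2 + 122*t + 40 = 4*c + 72*t^2 + t*(9*c + 113) + 36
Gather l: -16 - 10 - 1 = -27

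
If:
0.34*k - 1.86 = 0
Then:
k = 5.47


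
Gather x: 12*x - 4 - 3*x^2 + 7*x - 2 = -3*x^2 + 19*x - 6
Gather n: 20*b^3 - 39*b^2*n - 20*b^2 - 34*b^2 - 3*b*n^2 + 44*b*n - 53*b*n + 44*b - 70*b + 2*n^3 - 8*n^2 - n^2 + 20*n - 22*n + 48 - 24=20*b^3 - 54*b^2 - 26*b + 2*n^3 + n^2*(-3*b - 9) + n*(-39*b^2 - 9*b - 2) + 24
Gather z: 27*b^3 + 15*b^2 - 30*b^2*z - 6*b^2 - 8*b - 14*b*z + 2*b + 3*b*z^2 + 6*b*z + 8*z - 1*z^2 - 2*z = 27*b^3 + 9*b^2 - 6*b + z^2*(3*b - 1) + z*(-30*b^2 - 8*b + 6)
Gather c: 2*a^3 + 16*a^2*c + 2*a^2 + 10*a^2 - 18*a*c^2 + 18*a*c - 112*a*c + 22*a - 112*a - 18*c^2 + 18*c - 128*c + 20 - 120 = 2*a^3 + 12*a^2 - 90*a + c^2*(-18*a - 18) + c*(16*a^2 - 94*a - 110) - 100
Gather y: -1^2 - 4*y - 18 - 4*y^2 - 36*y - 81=-4*y^2 - 40*y - 100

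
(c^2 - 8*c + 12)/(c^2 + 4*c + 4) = (c^2 - 8*c + 12)/(c^2 + 4*c + 4)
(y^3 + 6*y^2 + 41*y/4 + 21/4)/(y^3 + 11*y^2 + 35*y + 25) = (y^2 + 5*y + 21/4)/(y^2 + 10*y + 25)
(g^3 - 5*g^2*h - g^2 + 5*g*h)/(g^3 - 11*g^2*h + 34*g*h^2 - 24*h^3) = g*(g^2 - 5*g*h - g + 5*h)/(g^3 - 11*g^2*h + 34*g*h^2 - 24*h^3)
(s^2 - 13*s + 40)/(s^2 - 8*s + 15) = (s - 8)/(s - 3)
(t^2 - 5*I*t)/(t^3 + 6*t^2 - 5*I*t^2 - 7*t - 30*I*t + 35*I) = t/(t^2 + 6*t - 7)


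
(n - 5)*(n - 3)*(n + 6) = n^3 - 2*n^2 - 33*n + 90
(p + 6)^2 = p^2 + 12*p + 36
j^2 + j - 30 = (j - 5)*(j + 6)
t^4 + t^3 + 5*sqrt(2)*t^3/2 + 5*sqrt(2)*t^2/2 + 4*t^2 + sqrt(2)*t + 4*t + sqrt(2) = (t + sqrt(2)/2)*(t + sqrt(2))*(sqrt(2)*t/2 + 1)*(sqrt(2)*t + sqrt(2))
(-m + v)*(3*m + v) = -3*m^2 + 2*m*v + v^2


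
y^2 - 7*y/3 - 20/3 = (y - 4)*(y + 5/3)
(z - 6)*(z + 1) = z^2 - 5*z - 6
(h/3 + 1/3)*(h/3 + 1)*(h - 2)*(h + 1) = h^4/9 + h^3/3 - h^2/3 - 11*h/9 - 2/3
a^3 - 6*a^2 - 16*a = a*(a - 8)*(a + 2)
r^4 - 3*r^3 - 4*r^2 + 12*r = r*(r - 3)*(r - 2)*(r + 2)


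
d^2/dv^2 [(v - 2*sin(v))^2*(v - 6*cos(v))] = 6*(v - 2*sin(v))^2*cos(v) + 4*(v - 2*sin(v))*(v - 6*cos(v))*sin(v) - 4*(v - 2*sin(v))*(6*sin(v) + 1)*(2*cos(v) - 1) + 2*(v - 6*cos(v))*(2*cos(v) - 1)^2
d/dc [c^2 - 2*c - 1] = 2*c - 2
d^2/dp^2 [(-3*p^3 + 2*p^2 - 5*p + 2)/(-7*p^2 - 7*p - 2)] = 8*(112*p^3 - 21*p^2 - 117*p - 37)/(343*p^6 + 1029*p^5 + 1323*p^4 + 931*p^3 + 378*p^2 + 84*p + 8)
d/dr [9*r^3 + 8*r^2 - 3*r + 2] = 27*r^2 + 16*r - 3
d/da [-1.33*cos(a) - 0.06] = 1.33*sin(a)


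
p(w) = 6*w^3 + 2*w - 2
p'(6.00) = 650.00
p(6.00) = 1306.00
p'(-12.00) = 2594.00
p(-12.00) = -10394.00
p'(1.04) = 21.47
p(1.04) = 6.83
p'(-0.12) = 2.26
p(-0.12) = -2.25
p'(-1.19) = 27.49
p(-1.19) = -14.49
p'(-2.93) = 156.53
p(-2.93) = -158.78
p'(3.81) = 263.29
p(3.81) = 337.46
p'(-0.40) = 4.88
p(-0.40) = -3.18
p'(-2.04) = 76.91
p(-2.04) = -57.02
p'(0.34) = 4.08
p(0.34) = -1.08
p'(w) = 18*w^2 + 2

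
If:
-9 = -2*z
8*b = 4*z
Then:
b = 9/4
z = 9/2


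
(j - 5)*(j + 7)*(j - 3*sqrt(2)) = j^3 - 3*sqrt(2)*j^2 + 2*j^2 - 35*j - 6*sqrt(2)*j + 105*sqrt(2)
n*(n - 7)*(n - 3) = n^3 - 10*n^2 + 21*n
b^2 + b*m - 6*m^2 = (b - 2*m)*(b + 3*m)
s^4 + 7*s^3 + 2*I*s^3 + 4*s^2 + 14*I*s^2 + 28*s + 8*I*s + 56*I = (s + 7)*(s - 2*I)*(s + 2*I)^2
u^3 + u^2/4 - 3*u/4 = u*(u - 3/4)*(u + 1)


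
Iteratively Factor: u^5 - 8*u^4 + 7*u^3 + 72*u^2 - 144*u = (u - 4)*(u^4 - 4*u^3 - 9*u^2 + 36*u) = u*(u - 4)*(u^3 - 4*u^2 - 9*u + 36) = u*(u - 4)^2*(u^2 - 9) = u*(u - 4)^2*(u - 3)*(u + 3)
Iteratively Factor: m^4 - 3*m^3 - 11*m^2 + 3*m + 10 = (m - 5)*(m^3 + 2*m^2 - m - 2) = (m - 5)*(m + 2)*(m^2 - 1) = (m - 5)*(m + 1)*(m + 2)*(m - 1)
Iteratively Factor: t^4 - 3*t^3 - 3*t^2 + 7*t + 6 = (t - 3)*(t^3 - 3*t - 2) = (t - 3)*(t + 1)*(t^2 - t - 2) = (t - 3)*(t - 2)*(t + 1)*(t + 1)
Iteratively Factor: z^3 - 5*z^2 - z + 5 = (z - 1)*(z^2 - 4*z - 5) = (z - 5)*(z - 1)*(z + 1)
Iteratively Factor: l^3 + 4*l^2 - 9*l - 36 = (l - 3)*(l^2 + 7*l + 12) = (l - 3)*(l + 3)*(l + 4)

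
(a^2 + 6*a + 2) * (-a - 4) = -a^3 - 10*a^2 - 26*a - 8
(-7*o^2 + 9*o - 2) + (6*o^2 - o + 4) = -o^2 + 8*o + 2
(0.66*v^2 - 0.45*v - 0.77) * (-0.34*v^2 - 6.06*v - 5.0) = -0.2244*v^4 - 3.8466*v^3 - 0.3112*v^2 + 6.9162*v + 3.85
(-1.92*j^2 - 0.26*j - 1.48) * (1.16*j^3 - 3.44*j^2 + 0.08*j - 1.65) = -2.2272*j^5 + 6.3032*j^4 - 0.976*j^3 + 8.2384*j^2 + 0.3106*j + 2.442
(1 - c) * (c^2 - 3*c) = -c^3 + 4*c^2 - 3*c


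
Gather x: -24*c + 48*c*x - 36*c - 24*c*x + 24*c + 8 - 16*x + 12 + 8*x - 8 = -36*c + x*(24*c - 8) + 12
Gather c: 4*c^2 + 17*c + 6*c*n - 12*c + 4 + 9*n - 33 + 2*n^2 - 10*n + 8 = 4*c^2 + c*(6*n + 5) + 2*n^2 - n - 21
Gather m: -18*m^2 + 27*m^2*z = m^2*(27*z - 18)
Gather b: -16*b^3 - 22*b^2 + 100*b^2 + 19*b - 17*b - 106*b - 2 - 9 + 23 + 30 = -16*b^3 + 78*b^2 - 104*b + 42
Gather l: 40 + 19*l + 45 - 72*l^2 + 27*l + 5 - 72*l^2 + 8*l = -144*l^2 + 54*l + 90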